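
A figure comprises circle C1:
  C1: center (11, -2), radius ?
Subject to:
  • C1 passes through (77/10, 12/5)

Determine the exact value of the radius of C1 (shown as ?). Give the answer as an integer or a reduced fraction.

11/2

1. [C1∋P]  r_C1² − 121/4 = 0  ⇒  r_C1 = 11/2 (r>0 drops 1)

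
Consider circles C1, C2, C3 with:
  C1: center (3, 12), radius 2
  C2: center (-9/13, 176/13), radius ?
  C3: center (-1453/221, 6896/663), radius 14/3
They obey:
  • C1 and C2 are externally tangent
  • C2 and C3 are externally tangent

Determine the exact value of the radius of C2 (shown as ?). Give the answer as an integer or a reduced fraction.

2

1. [ext C1·C2]  r_C2² + 4r_C2 − 12 = 0  ⇒  r_C2 = 2 (r>0 drops 1)
2. [ext C2·C3]  r_C2² + (28/3)r_C2 − 68/3 = 0  ⇒  r_C2 = 2 (r>0 drops 1)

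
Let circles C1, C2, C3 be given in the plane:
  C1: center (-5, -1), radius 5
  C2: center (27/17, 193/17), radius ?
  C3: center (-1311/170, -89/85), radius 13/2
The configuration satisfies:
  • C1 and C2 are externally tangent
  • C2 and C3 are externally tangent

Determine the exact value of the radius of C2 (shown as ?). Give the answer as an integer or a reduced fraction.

9

1. [ext C1·C2]  r_C2² + 10r_C2 − 171 = 0  ⇒  r_C2 = 9 (r>0 drops 1)
2. [ext C2·C3]  r_C2² + 13r_C2 − 198 = 0  ⇒  r_C2 = 9 (r>0 drops 1)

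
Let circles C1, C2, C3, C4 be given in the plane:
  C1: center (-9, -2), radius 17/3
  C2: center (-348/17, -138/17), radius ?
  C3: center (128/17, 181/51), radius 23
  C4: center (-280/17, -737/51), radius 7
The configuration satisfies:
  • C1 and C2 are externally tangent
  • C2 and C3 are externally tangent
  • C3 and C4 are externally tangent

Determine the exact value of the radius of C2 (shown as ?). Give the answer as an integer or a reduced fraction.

1. [ext C1·C2]  r_C2² + (34/3)r_C2 − 1232/9 = 0  ⇒  r_C2 = 22/3 (r>0 drops 1)
2. [ext C2·C3]  r_C2² + 46r_C2 − 3520/9 = 0  ⇒  r_C2 = 22/3 (r>0 drops 1)

22/3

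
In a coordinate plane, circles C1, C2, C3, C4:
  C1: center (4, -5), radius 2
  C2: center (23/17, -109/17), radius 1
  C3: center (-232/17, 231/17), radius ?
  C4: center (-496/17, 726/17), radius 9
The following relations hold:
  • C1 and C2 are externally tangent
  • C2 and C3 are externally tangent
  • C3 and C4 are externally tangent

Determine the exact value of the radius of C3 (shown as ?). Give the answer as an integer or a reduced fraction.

24

1. [ext C2·C3]  r_C3² + 2r_C3 − 624 = 0  ⇒  r_C3 = 24 (r>0 drops 1)
2. [ext C3·C4]  r_C3² + 18r_C3 − 1008 = 0  ⇒  r_C3 = 24 (r>0 drops 1)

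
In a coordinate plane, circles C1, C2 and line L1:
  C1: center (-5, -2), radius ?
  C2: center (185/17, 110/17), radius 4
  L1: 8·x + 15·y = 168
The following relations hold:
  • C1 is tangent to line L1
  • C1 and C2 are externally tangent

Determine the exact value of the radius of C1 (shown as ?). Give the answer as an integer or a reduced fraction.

1. [C1‖L1]  r_C1² − 196 = 0  ⇒  r_C1 = 14 (r>0 drops 1)
2. [ext C1·C2]  r_C1² + 8r_C1 − 308 = 0  ⇒  r_C1 = 14 (r>0 drops 1)

14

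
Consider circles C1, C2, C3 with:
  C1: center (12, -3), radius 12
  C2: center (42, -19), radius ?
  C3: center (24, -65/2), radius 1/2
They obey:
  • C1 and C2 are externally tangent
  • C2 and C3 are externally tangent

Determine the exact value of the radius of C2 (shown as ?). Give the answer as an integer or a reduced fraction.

22

1. [ext C1·C2]  r_C2² + 24r_C2 − 1012 = 0  ⇒  r_C2 = 22 (r>0 drops 1)
2. [ext C2·C3]  r_C2² + 1r_C2 − 506 = 0  ⇒  r_C2 = 22 (r>0 drops 1)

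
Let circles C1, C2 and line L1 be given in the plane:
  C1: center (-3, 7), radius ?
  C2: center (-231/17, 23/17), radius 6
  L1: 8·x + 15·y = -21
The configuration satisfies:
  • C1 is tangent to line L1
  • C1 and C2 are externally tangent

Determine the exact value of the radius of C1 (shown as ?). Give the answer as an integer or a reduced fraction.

6

1. [C1‖L1]  r_C1² − 36 = 0  ⇒  r_C1 = 6 (r>0 drops 1)
2. [ext C1·C2]  r_C1² + 12r_C1 − 108 = 0  ⇒  r_C1 = 6 (r>0 drops 1)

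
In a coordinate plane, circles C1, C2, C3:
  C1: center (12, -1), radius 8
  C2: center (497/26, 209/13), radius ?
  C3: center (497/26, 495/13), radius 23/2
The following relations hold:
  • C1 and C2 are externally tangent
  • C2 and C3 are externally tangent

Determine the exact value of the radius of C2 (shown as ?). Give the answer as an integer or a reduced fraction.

21/2

1. [ext C1·C2]  r_C2² + 16r_C2 − 1113/4 = 0  ⇒  r_C2 = 21/2 (r>0 drops 1)
2. [ext C2·C3]  r_C2² + 23r_C2 − 1407/4 = 0  ⇒  r_C2 = 21/2 (r>0 drops 1)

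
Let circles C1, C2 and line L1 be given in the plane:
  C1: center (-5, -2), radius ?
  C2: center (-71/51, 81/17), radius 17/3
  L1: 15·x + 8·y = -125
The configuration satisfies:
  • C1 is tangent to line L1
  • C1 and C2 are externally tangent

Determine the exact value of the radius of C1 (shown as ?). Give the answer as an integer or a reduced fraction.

1. [C1‖L1]  r_C1² − 4 = 0  ⇒  r_C1 = 2 (r>0 drops 1)
2. [ext C1·C2]  r_C1² + (34/3)r_C1 − 80/3 = 0  ⇒  r_C1 = 2 (r>0 drops 1)

2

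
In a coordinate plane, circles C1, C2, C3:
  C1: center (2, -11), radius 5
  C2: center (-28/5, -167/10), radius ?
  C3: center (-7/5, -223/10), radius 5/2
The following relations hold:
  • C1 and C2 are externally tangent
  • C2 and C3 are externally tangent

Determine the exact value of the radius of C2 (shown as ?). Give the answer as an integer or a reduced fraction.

9/2

1. [ext C1·C2]  r_C2² + 10r_C2 − 261/4 = 0  ⇒  r_C2 = 9/2 (r>0 drops 1)
2. [ext C2·C3]  r_C2² + 5r_C2 − 171/4 = 0  ⇒  r_C2 = 9/2 (r>0 drops 1)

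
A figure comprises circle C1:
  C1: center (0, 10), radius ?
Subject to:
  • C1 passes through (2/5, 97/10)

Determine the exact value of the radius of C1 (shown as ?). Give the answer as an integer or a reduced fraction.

1/2

1. [C1∋P]  r_C1² − 1/4 = 0  ⇒  r_C1 = 1/2 (r>0 drops 1)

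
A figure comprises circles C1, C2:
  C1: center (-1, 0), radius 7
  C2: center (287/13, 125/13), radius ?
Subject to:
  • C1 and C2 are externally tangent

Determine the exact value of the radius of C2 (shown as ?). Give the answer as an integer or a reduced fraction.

18

1. [ext C1·C2]  r_C2² + 14r_C2 − 576 = 0  ⇒  r_C2 = 18 (r>0 drops 1)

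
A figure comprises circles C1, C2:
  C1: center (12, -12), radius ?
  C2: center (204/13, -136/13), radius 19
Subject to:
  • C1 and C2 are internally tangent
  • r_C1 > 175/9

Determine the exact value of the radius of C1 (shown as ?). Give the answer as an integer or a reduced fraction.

1. [int C1,C2]  r_C1² − 38r_C1 + 345 = 0  ⇒  r_C1 = 15 or 23
2. given r_C1 > 175/9: keep 23

23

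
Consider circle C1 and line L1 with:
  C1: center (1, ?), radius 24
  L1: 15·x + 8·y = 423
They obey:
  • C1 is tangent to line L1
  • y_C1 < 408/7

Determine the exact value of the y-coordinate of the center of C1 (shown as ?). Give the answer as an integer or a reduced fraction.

1. [C1‖L1]  y_C1² − 102y_C1 = 0  ⇒  y_C1 = 0 or 102
2. given y_C1 < 408/7: keep 0

0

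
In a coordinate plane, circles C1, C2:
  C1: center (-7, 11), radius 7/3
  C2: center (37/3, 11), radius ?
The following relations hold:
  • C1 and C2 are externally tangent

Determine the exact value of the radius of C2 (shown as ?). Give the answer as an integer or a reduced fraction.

17

1. [ext C1·C2]  r_C2² + (14/3)r_C2 − 1105/3 = 0  ⇒  r_C2 = 17 (r>0 drops 1)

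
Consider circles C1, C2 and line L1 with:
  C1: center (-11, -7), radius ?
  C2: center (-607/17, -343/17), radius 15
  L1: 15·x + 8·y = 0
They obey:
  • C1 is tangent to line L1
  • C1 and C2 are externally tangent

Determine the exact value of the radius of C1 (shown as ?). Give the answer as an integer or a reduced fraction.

13

1. [C1‖L1]  r_C1² − 169 = 0  ⇒  r_C1 = 13 (r>0 drops 1)
2. [ext C1·C2]  r_C1² + 30r_C1 − 559 = 0  ⇒  r_C1 = 13 (r>0 drops 1)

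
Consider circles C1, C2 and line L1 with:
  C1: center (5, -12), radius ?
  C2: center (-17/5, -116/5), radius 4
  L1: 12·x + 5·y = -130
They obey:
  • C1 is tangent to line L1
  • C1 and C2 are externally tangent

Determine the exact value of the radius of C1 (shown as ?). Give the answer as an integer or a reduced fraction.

1. [C1‖L1]  r_C1² − 100 = 0  ⇒  r_C1 = 10 (r>0 drops 1)
2. [ext C1·C2]  r_C1² + 8r_C1 − 180 = 0  ⇒  r_C1 = 10 (r>0 drops 1)

10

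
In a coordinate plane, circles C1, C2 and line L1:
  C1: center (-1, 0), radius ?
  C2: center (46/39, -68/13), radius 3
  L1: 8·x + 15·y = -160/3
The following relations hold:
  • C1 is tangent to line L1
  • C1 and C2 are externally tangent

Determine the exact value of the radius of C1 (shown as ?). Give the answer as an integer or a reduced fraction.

1. [C1‖L1]  r_C1² − 64/9 = 0  ⇒  r_C1 = 8/3 (r>0 drops 1)
2. [ext C1·C2]  r_C1² + 6r_C1 − 208/9 = 0  ⇒  r_C1 = 8/3 (r>0 drops 1)

8/3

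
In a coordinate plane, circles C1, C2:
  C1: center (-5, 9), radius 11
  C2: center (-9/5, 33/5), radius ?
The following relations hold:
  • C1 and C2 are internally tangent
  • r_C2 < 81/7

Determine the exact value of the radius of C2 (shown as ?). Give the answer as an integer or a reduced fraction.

1. [int C1,C2]  r_C2² − 22r_C2 + 105 = 0  ⇒  r_C2 = 7 or 15
2. given r_C2 < 81/7: keep 7

7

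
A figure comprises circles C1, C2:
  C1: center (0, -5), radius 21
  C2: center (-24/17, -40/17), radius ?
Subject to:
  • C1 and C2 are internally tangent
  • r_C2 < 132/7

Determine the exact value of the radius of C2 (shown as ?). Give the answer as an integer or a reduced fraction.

1. [int C1,C2]  r_C2² − 42r_C2 + 432 = 0  ⇒  r_C2 = 18 or 24
2. given r_C2 < 132/7: keep 18

18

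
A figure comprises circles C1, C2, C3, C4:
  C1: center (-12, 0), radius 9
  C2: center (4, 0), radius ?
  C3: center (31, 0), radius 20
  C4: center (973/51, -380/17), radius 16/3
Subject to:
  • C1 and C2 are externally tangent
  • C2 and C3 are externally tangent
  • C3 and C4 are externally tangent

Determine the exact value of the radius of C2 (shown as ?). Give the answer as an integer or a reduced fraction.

1. [ext C1·C2]  r_C2² + 18r_C2 − 175 = 0  ⇒  r_C2 = 7 (r>0 drops 1)
2. [ext C2·C3]  r_C2² + 40r_C2 − 329 = 0  ⇒  r_C2 = 7 (r>0 drops 1)

7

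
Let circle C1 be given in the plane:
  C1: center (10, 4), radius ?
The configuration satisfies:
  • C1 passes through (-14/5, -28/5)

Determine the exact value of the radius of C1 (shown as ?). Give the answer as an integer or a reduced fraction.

1. [C1∋P]  r_C1² − 256 = 0  ⇒  r_C1 = 16 (r>0 drops 1)

16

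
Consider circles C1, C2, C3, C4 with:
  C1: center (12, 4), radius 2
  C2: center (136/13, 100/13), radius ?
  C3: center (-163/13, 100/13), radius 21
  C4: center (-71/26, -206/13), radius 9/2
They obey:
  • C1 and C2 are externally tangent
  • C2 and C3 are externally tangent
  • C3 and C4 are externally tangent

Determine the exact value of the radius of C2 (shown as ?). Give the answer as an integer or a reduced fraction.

1. [ext C1·C2]  r_C2² + 4r_C2 − 12 = 0  ⇒  r_C2 = 2 (r>0 drops 1)
2. [ext C2·C3]  r_C2² + 42r_C2 − 88 = 0  ⇒  r_C2 = 2 (r>0 drops 1)

2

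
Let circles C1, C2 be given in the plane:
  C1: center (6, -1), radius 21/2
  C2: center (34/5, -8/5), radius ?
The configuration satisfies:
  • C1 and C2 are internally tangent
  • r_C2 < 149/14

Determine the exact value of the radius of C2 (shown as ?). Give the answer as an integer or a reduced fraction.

1. [int C1,C2]  r_C2² − 21r_C2 + 437/4 = 0  ⇒  r_C2 = 19/2 or 23/2
2. given r_C2 < 149/14: keep 19/2

19/2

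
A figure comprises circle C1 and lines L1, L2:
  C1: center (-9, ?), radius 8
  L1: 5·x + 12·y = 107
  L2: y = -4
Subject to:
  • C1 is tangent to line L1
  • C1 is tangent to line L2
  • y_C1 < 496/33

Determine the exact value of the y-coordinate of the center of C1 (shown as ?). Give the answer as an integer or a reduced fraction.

1. [C1‖L1]  y_C1² − (76/3)y_C1 + 256/3 = 0  ⇒  y_C1 = 4 or 64/3
2. [C1‖L2]  y_C1² + 8y_C1 − 48 = 0  ⇒  y_C1 = -12 or 4

4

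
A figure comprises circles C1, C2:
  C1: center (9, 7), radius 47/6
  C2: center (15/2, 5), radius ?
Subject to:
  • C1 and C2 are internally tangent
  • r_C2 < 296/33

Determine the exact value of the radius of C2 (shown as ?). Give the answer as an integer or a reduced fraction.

16/3

1. [int C1,C2]  r_C2² − (47/3)r_C2 + 496/9 = 0  ⇒  r_C2 = 16/3 or 31/3
2. given r_C2 < 296/33: keep 16/3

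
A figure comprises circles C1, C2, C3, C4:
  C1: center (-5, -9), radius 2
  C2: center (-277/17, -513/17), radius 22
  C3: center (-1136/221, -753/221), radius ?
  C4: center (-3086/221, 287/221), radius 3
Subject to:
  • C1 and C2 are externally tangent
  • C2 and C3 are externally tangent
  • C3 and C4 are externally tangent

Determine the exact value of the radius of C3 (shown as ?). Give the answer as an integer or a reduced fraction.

1. [ext C2·C3]  r_C3² + 44r_C3 − 357 = 0  ⇒  r_C3 = 7 (r>0 drops 1)
2. [ext C3·C4]  r_C3² + 6r_C3 − 91 = 0  ⇒  r_C3 = 7 (r>0 drops 1)

7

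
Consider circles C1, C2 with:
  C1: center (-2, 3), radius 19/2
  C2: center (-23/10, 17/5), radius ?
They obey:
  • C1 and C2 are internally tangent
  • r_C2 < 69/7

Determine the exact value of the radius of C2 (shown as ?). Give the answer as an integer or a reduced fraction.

1. [int C1,C2]  r_C2² − 19r_C2 + 90 = 0  ⇒  r_C2 = 9 or 10
2. given r_C2 < 69/7: keep 9

9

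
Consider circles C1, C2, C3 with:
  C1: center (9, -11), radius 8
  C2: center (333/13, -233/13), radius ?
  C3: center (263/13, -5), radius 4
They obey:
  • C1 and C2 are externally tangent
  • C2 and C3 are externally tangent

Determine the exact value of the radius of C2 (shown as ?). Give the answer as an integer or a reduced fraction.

10

1. [ext C1·C2]  r_C2² + 16r_C2 − 260 = 0  ⇒  r_C2 = 10 (r>0 drops 1)
2. [ext C2·C3]  r_C2² + 8r_C2 − 180 = 0  ⇒  r_C2 = 10 (r>0 drops 1)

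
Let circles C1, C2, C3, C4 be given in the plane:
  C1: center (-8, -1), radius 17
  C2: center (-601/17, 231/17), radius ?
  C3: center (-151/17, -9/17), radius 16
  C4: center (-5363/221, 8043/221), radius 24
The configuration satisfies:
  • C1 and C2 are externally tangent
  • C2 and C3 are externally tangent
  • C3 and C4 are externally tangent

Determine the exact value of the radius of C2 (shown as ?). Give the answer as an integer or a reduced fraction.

14

1. [ext C1·C2]  r_C2² + 34r_C2 − 672 = 0  ⇒  r_C2 = 14 (r>0 drops 1)
2. [ext C2·C3]  r_C2² + 32r_C2 − 644 = 0  ⇒  r_C2 = 14 (r>0 drops 1)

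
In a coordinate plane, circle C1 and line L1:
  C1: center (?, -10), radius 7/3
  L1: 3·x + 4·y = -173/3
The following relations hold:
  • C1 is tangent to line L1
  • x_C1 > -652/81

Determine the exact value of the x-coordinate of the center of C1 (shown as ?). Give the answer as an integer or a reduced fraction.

-2

1. [C1‖L1]  x_C1² + (106/9)x_C1 + 176/9 = 0  ⇒  x_C1 = -88/9 or -2
2. given x_C1 > -652/81: keep -2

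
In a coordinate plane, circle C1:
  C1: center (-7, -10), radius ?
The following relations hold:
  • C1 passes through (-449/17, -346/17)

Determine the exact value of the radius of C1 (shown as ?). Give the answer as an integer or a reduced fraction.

1. [C1∋P]  r_C1² − 484 = 0  ⇒  r_C1 = 22 (r>0 drops 1)

22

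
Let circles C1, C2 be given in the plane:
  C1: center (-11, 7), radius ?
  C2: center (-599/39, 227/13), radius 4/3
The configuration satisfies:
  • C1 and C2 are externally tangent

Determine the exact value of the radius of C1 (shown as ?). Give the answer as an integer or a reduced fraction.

1. [ext C1·C2]  r_C1² + (8/3)r_C1 − 380/3 = 0  ⇒  r_C1 = 10 (r>0 drops 1)

10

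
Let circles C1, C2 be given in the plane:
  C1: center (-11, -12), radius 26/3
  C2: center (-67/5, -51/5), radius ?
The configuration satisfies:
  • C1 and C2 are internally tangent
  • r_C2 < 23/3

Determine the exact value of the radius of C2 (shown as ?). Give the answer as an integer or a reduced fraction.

17/3

1. [int C1,C2]  r_C2² − (52/3)r_C2 + 595/9 = 0  ⇒  r_C2 = 17/3 or 35/3
2. given r_C2 < 23/3: keep 17/3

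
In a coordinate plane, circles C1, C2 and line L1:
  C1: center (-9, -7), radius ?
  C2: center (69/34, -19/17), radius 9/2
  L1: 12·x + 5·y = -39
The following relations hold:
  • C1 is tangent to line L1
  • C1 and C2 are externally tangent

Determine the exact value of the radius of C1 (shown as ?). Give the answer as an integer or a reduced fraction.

8

1. [C1‖L1]  r_C1² − 64 = 0  ⇒  r_C1 = 8 (r>0 drops 1)
2. [ext C1·C2]  r_C1² + 9r_C1 − 136 = 0  ⇒  r_C1 = 8 (r>0 drops 1)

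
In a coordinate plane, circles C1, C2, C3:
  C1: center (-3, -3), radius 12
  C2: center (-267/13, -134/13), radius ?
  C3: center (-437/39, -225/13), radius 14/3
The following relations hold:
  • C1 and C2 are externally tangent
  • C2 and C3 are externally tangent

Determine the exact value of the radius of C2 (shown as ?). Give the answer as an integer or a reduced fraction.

1. [ext C1·C2]  r_C2² + 24r_C2 − 217 = 0  ⇒  r_C2 = 7 (r>0 drops 1)
2. [ext C2·C3]  r_C2² + (28/3)r_C2 − 343/3 = 0  ⇒  r_C2 = 7 (r>0 drops 1)

7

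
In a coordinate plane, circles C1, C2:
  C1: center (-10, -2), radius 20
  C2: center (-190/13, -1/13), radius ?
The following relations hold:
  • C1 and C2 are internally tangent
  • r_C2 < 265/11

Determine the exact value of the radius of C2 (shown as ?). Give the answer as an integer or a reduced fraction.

15

1. [int C1,C2]  r_C2² − 40r_C2 + 375 = 0  ⇒  r_C2 = 15 or 25
2. given r_C2 < 265/11: keep 15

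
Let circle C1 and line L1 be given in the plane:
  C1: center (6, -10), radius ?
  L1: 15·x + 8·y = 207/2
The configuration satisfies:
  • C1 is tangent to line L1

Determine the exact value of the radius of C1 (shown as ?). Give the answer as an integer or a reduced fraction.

1. [C1‖L1]  r_C1² − 121/4 = 0  ⇒  r_C1 = 11/2 (r>0 drops 1)

11/2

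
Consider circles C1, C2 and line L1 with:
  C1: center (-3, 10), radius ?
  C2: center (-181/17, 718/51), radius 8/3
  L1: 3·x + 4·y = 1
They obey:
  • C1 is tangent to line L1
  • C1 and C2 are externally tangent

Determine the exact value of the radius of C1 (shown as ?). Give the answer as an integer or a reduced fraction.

6

1. [C1‖L1]  r_C1² − 36 = 0  ⇒  r_C1 = 6 (r>0 drops 1)
2. [ext C1·C2]  r_C1² + (16/3)r_C1 − 68 = 0  ⇒  r_C1 = 6 (r>0 drops 1)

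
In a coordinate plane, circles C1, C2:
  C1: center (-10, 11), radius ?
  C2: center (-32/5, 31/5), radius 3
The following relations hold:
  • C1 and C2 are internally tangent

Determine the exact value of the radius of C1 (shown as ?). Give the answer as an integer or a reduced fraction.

1. [int C1,C2]  r_C1² − 6r_C1 − 27 = 0  ⇒  r_C1 = 9 (r>0 drops 1)

9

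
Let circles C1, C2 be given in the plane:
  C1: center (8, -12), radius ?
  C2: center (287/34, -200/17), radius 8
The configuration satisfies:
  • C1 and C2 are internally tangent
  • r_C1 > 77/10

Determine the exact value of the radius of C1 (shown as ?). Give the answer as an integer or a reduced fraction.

1. [int C1,C2]  r_C1² − 16r_C1 + 255/4 = 0  ⇒  r_C1 = 15/2 or 17/2
2. given r_C1 > 77/10: keep 17/2

17/2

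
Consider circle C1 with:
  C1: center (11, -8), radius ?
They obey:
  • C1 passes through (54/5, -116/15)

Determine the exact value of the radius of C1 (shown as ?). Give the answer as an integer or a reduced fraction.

1. [C1∋P]  r_C1² − 1/9 = 0  ⇒  r_C1 = 1/3 (r>0 drops 1)

1/3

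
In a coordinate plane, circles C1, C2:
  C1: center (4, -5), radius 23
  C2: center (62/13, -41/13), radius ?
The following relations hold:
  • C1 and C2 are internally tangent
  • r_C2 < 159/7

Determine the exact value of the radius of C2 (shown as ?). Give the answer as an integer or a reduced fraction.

21

1. [int C1,C2]  r_C2² − 46r_C2 + 525 = 0  ⇒  r_C2 = 21 or 25
2. given r_C2 < 159/7: keep 21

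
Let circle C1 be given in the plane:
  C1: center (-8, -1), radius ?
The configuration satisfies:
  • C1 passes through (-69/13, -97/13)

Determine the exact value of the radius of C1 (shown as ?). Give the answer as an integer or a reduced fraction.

1. [C1∋P]  r_C1² − 49 = 0  ⇒  r_C1 = 7 (r>0 drops 1)

7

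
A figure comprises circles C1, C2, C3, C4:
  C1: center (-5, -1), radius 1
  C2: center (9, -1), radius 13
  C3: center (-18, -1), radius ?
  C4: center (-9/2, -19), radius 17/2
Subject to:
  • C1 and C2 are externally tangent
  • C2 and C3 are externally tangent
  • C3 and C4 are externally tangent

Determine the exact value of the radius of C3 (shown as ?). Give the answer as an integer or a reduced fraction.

1. [ext C2·C3]  r_C3² + 26r_C3 − 560 = 0  ⇒  r_C3 = 14 (r>0 drops 1)
2. [ext C3·C4]  r_C3² + 17r_C3 − 434 = 0  ⇒  r_C3 = 14 (r>0 drops 1)

14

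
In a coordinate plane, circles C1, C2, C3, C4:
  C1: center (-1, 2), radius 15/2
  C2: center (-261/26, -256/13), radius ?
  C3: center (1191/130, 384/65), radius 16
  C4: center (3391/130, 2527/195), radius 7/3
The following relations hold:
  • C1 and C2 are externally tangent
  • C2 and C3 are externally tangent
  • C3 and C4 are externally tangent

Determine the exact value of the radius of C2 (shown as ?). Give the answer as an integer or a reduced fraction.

1. [ext C1·C2]  r_C2² + 15r_C2 − 496 = 0  ⇒  r_C2 = 16 (r>0 drops 1)
2. [ext C2·C3]  r_C2² + 32r_C2 − 768 = 0  ⇒  r_C2 = 16 (r>0 drops 1)

16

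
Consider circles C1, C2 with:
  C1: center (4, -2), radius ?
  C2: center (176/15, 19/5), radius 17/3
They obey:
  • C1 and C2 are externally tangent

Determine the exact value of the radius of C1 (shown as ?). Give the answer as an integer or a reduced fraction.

4

1. [ext C1·C2]  r_C1² + (34/3)r_C1 − 184/3 = 0  ⇒  r_C1 = 4 (r>0 drops 1)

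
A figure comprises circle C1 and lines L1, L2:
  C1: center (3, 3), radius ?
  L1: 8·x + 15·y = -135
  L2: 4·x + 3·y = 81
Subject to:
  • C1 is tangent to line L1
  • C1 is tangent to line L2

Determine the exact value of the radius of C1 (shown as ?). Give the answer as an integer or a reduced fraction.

12

1. [C1‖L1]  r_C1² − 144 = 0  ⇒  r_C1 = 12 (r>0 drops 1)
2. [C1‖L2]  r_C1² − 144 = 0  ⇒  r_C1 = 12 (r>0 drops 1)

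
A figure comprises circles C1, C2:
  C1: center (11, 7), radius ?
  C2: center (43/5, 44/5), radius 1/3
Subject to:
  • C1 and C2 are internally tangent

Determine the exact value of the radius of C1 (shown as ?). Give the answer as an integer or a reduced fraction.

10/3

1. [int C1,C2]  r_C1² − (2/3)r_C1 − 80/9 = 0  ⇒  r_C1 = 10/3 (r>0 drops 1)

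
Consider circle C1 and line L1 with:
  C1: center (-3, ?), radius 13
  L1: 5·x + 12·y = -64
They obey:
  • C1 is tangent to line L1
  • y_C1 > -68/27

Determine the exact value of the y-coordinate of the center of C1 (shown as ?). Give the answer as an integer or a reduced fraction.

1. [C1‖L1]  y_C1² + (49/6)y_C1 − 545/3 = 0  ⇒  y_C1 = -109/6 or 10
2. given y_C1 > -68/27: keep 10

10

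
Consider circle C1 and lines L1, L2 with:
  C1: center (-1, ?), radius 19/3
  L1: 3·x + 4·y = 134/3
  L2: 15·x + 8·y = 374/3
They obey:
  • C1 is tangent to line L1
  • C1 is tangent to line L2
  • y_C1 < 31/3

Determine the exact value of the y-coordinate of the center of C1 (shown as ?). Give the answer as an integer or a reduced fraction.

1. [C1‖L1]  y_C1² − (143/6)y_C1 + 238/3 = 0  ⇒  y_C1 = 4 or 119/6
2. [C1‖L2]  y_C1² − (419/12)y_C1 + 371/3 = 0  ⇒  y_C1 = 4 or 371/12

4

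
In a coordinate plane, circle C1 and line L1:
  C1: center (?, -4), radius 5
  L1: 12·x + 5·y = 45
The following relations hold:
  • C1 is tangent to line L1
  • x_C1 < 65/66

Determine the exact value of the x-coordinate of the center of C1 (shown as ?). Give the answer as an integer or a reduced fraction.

1. [C1‖L1]  x_C1² − (65/6)x_C1 = 0  ⇒  x_C1 = 0 or 65/6
2. given x_C1 < 65/66: keep 0

0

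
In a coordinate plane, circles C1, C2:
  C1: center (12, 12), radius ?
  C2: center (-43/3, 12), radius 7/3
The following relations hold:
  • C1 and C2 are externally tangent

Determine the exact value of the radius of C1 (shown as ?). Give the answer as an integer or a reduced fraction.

24

1. [ext C1·C2]  r_C1² + (14/3)r_C1 − 688 = 0  ⇒  r_C1 = 24 (r>0 drops 1)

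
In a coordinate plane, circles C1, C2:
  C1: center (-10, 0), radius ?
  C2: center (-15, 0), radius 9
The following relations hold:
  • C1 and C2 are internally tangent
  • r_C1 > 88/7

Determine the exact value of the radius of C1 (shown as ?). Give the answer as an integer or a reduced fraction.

14

1. [int C1,C2]  r_C1² − 18r_C1 + 56 = 0  ⇒  r_C1 = 4 or 14
2. given r_C1 > 88/7: keep 14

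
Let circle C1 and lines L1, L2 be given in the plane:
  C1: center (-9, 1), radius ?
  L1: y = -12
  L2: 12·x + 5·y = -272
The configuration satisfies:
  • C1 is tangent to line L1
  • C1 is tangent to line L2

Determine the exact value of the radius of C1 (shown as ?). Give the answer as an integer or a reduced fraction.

13

1. [C1‖L1]  r_C1² − 169 = 0  ⇒  r_C1 = 13 (r>0 drops 1)
2. [C1‖L2]  r_C1² − 169 = 0  ⇒  r_C1 = 13 (r>0 drops 1)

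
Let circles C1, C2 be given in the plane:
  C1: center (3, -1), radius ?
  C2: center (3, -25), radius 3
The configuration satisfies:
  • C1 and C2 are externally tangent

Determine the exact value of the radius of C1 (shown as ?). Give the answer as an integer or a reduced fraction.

1. [ext C1·C2]  r_C1² + 6r_C1 − 567 = 0  ⇒  r_C1 = 21 (r>0 drops 1)

21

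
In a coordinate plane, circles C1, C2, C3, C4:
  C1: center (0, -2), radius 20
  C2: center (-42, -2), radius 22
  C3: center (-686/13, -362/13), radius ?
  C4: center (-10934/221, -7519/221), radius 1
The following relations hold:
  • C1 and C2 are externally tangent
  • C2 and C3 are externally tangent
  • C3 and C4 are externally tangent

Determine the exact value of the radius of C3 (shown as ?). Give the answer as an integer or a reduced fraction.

1. [ext C2·C3]  r_C3² + 44r_C3 − 300 = 0  ⇒  r_C3 = 6 (r>0 drops 1)
2. [ext C3·C4]  r_C3² + 2r_C3 − 48 = 0  ⇒  r_C3 = 6 (r>0 drops 1)

6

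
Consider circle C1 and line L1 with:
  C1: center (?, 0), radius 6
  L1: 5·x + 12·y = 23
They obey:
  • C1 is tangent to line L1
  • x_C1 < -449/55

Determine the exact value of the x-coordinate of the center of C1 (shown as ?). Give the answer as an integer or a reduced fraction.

1. [C1‖L1]  x_C1² − (46/5)x_C1 − 1111/5 = 0  ⇒  x_C1 = -11 or 101/5
2. given x_C1 < -449/55: keep -11

-11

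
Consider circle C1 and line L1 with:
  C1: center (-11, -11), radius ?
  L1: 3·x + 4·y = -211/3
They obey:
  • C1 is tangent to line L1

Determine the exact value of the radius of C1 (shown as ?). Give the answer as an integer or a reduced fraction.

4/3

1. [C1‖L1]  r_C1² − 16/9 = 0  ⇒  r_C1 = 4/3 (r>0 drops 1)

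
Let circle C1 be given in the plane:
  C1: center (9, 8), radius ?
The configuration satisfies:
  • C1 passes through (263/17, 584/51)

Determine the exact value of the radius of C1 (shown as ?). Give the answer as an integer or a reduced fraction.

22/3

1. [C1∋P]  r_C1² − 484/9 = 0  ⇒  r_C1 = 22/3 (r>0 drops 1)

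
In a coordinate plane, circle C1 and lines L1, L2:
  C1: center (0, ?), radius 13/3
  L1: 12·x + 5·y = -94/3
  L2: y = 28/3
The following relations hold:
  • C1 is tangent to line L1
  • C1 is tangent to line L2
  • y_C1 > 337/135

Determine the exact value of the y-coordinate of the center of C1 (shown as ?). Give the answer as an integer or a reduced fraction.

5

1. [C1‖L1]  y_C1² + (188/15)y_C1 − 263/3 = 0  ⇒  y_C1 = -263/15 or 5
2. [C1‖L2]  y_C1² − (56/3)y_C1 + 205/3 = 0  ⇒  y_C1 = 5 or 41/3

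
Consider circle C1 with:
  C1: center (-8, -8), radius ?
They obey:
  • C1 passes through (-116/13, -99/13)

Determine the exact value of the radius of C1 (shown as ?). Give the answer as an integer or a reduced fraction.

1. [C1∋P]  r_C1² − 1 = 0  ⇒  r_C1 = 1 (r>0 drops 1)

1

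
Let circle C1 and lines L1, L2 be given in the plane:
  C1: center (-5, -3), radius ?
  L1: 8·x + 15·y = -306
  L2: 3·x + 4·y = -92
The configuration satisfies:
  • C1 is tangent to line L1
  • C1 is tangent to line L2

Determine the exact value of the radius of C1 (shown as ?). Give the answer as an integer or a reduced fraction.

13

1. [C1‖L1]  r_C1² − 169 = 0  ⇒  r_C1 = 13 (r>0 drops 1)
2. [C1‖L2]  r_C1² − 169 = 0  ⇒  r_C1 = 13 (r>0 drops 1)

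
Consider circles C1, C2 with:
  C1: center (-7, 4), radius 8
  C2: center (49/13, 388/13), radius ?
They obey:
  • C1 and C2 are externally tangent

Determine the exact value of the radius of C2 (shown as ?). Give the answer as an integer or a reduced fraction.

1. [ext C1·C2]  r_C2² + 16r_C2 − 720 = 0  ⇒  r_C2 = 20 (r>0 drops 1)

20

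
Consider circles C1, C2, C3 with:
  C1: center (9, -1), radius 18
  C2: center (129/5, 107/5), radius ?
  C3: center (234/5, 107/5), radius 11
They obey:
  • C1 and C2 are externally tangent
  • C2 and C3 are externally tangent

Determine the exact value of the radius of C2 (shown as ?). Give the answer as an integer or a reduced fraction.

1. [ext C1·C2]  r_C2² + 36r_C2 − 460 = 0  ⇒  r_C2 = 10 (r>0 drops 1)
2. [ext C2·C3]  r_C2² + 22r_C2 − 320 = 0  ⇒  r_C2 = 10 (r>0 drops 1)

10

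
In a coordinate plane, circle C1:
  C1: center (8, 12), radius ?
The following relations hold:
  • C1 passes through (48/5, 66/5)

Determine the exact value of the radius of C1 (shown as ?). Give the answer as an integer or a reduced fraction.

1. [C1∋P]  r_C1² − 4 = 0  ⇒  r_C1 = 2 (r>0 drops 1)

2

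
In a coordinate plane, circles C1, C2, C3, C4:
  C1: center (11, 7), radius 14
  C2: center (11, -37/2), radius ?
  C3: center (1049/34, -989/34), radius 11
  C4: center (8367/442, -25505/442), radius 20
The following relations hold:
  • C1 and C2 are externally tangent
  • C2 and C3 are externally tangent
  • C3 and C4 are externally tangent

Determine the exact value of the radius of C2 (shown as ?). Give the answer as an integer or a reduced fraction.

1. [ext C1·C2]  r_C2² + 28r_C2 − 1817/4 = 0  ⇒  r_C2 = 23/2 (r>0 drops 1)
2. [ext C2·C3]  r_C2² + 22r_C2 − 1541/4 = 0  ⇒  r_C2 = 23/2 (r>0 drops 1)

23/2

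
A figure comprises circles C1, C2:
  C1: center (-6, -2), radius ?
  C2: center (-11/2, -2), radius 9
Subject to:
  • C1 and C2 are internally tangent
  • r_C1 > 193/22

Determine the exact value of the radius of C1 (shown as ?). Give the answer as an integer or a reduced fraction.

19/2

1. [int C1,C2]  r_C1² − 18r_C1 + 323/4 = 0  ⇒  r_C1 = 17/2 or 19/2
2. given r_C1 > 193/22: keep 19/2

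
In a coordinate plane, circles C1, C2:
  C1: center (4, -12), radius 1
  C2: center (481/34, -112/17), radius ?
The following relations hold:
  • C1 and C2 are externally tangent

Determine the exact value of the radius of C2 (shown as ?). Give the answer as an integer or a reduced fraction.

1. [ext C1·C2]  r_C2² + 2r_C2 − 525/4 = 0  ⇒  r_C2 = 21/2 (r>0 drops 1)

21/2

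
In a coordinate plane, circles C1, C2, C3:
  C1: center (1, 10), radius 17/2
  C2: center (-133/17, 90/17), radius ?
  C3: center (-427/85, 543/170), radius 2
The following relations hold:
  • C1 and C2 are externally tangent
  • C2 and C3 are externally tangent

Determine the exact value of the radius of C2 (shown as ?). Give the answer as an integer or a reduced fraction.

1. [ext C1·C2]  r_C2² + 17r_C2 − 111/4 = 0  ⇒  r_C2 = 3/2 (r>0 drops 1)
2. [ext C2·C3]  r_C2² + 4r_C2 − 33/4 = 0  ⇒  r_C2 = 3/2 (r>0 drops 1)

3/2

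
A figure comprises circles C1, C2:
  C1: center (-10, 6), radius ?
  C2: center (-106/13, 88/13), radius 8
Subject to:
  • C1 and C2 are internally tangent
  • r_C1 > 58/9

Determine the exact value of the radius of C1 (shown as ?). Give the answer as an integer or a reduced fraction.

10

1. [int C1,C2]  r_C1² − 16r_C1 + 60 = 0  ⇒  r_C1 = 6 or 10
2. given r_C1 > 58/9: keep 10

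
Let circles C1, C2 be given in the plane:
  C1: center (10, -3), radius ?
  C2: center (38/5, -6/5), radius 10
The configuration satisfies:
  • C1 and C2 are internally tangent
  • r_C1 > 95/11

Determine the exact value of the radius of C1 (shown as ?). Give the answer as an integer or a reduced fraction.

1. [int C1,C2]  r_C1² − 20r_C1 + 91 = 0  ⇒  r_C1 = 7 or 13
2. given r_C1 > 95/11: keep 13

13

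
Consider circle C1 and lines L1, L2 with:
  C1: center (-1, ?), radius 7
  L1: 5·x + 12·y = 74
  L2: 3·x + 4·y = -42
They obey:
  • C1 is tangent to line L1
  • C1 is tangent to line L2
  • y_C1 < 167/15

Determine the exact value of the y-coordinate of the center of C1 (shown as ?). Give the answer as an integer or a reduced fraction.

1. [C1‖L1]  y_C1² − (79/6)y_C1 − 85/6 = 0  ⇒  y_C1 = -1 or 85/6
2. [C1‖L2]  y_C1² + (39/2)y_C1 + 37/2 = 0  ⇒  y_C1 = -37/2 or -1

-1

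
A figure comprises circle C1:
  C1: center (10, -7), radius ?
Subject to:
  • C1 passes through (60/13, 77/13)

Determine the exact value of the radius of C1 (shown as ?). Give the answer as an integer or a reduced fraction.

14

1. [C1∋P]  r_C1² − 196 = 0  ⇒  r_C1 = 14 (r>0 drops 1)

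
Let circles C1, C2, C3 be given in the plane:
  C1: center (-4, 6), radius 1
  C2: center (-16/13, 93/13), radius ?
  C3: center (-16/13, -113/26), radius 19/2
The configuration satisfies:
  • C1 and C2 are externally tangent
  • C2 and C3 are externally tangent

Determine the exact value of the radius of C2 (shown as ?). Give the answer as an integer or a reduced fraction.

2

1. [ext C1·C2]  r_C2² + 2r_C2 − 8 = 0  ⇒  r_C2 = 2 (r>0 drops 1)
2. [ext C2·C3]  r_C2² + 19r_C2 − 42 = 0  ⇒  r_C2 = 2 (r>0 drops 1)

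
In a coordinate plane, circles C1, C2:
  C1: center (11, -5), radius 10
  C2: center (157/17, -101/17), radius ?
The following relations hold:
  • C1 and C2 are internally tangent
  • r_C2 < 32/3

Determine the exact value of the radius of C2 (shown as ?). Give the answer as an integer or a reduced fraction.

8

1. [int C1,C2]  r_C2² − 20r_C2 + 96 = 0  ⇒  r_C2 = 8 or 12
2. given r_C2 < 32/3: keep 8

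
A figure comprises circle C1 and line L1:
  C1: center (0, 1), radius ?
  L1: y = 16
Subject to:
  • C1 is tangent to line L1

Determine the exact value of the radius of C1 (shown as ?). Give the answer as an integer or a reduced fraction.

1. [C1‖L1]  r_C1² − 225 = 0  ⇒  r_C1 = 15 (r>0 drops 1)

15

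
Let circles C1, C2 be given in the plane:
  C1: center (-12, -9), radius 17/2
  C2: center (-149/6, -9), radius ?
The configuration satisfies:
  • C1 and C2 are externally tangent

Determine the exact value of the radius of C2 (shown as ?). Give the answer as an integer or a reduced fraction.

13/3

1. [ext C1·C2]  r_C2² + 17r_C2 − 832/9 = 0  ⇒  r_C2 = 13/3 (r>0 drops 1)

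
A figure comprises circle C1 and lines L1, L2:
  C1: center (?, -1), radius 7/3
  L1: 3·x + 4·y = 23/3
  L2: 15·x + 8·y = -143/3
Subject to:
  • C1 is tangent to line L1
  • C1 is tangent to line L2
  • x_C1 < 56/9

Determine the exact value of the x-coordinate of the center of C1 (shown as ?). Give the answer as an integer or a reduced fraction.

0

1. [C1‖L1]  x_C1² − (70/9)x_C1 = 0  ⇒  x_C1 = 0 or 70/9
2. [C1‖L2]  x_C1² + (238/45)x_C1 = 0  ⇒  x_C1 = -238/45 or 0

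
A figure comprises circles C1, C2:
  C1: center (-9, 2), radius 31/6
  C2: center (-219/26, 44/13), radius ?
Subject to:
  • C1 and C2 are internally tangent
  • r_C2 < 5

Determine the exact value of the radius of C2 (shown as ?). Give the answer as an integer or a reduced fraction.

11/3

1. [int C1,C2]  r_C2² − (31/3)r_C2 + 220/9 = 0  ⇒  r_C2 = 11/3 or 20/3
2. given r_C2 < 5: keep 11/3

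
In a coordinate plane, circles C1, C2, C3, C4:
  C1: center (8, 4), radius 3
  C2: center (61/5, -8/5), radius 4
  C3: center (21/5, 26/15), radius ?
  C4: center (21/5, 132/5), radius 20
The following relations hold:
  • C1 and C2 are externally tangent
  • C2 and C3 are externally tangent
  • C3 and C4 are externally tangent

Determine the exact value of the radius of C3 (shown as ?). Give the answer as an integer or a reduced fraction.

14/3

1. [ext C2·C3]  r_C3² + 8r_C3 − 532/9 = 0  ⇒  r_C3 = 14/3 (r>0 drops 1)
2. [ext C3·C4]  r_C3² + 40r_C3 − 1876/9 = 0  ⇒  r_C3 = 14/3 (r>0 drops 1)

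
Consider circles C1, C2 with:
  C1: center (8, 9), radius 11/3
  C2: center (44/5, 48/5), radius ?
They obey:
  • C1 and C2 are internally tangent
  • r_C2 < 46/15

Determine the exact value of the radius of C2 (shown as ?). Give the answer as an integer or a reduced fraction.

1. [int C1,C2]  r_C2² − (22/3)r_C2 + 112/9 = 0  ⇒  r_C2 = 8/3 or 14/3
2. given r_C2 < 46/15: keep 8/3

8/3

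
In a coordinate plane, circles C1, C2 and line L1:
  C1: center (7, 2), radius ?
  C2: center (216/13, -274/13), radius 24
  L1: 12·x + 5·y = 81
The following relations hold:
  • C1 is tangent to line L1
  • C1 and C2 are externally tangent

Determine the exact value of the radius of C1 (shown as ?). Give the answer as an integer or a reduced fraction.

1

1. [C1‖L1]  r_C1² − 1 = 0  ⇒  r_C1 = 1 (r>0 drops 1)
2. [ext C1·C2]  r_C1² + 48r_C1 − 49 = 0  ⇒  r_C1 = 1 (r>0 drops 1)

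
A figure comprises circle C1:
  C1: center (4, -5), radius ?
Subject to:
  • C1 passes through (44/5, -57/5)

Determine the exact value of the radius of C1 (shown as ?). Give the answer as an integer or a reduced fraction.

1. [C1∋P]  r_C1² − 64 = 0  ⇒  r_C1 = 8 (r>0 drops 1)

8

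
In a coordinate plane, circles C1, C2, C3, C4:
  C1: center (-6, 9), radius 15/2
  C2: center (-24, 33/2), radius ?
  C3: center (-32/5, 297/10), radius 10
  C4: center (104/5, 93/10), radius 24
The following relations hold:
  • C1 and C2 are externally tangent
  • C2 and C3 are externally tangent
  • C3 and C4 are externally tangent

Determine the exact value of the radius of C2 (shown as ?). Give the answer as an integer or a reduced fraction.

1. [ext C1·C2]  r_C2² + 15r_C2 − 324 = 0  ⇒  r_C2 = 12 (r>0 drops 1)
2. [ext C2·C3]  r_C2² + 20r_C2 − 384 = 0  ⇒  r_C2 = 12 (r>0 drops 1)

12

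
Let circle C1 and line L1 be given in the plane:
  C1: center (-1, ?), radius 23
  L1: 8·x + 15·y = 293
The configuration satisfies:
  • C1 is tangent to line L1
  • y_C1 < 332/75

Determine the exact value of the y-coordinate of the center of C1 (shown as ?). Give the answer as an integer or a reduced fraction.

1. [C1‖L1]  y_C1² − (602/15)y_C1 − 1384/5 = 0  ⇒  y_C1 = -6 or 692/15
2. given y_C1 < 332/75: keep -6

-6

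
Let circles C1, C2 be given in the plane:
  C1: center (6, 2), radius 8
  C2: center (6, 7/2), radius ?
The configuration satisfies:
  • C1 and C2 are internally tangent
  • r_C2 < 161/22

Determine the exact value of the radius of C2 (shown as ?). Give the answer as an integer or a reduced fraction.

1. [int C1,C2]  r_C2² − 16r_C2 + 247/4 = 0  ⇒  r_C2 = 13/2 or 19/2
2. given r_C2 < 161/22: keep 13/2

13/2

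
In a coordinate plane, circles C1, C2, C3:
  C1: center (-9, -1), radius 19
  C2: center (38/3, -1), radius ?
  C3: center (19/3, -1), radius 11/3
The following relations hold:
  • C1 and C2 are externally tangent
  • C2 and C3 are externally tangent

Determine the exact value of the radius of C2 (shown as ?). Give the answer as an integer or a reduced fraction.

1. [ext C1·C2]  r_C2² + 38r_C2 − 976/9 = 0  ⇒  r_C2 = 8/3 (r>0 drops 1)
2. [ext C2·C3]  r_C2² + (22/3)r_C2 − 80/3 = 0  ⇒  r_C2 = 8/3 (r>0 drops 1)

8/3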